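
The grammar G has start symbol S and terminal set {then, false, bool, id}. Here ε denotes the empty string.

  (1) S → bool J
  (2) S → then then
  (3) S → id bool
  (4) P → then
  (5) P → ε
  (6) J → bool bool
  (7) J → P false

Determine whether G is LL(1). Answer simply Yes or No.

Yes

FIRST(S) = {bool, id, then}
FIRST(P) = {ε, then}
FIRST(J) = {bool, false, then}
FOLLOW(S) = {$}
FOLLOW(P) = {false}
FOLLOW(J) = {$}
Each cell of M receives at most one production.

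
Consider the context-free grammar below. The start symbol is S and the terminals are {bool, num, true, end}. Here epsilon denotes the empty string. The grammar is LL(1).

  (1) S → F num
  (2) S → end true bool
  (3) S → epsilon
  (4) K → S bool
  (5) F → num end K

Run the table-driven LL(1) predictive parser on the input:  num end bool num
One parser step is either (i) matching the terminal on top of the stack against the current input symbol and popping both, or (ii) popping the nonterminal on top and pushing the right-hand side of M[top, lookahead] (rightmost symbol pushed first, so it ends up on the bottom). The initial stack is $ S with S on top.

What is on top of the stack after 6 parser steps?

bool

     Stack            Input               Action
  1  $ S              num end bool num $  expand S → F num
  2  $ num F          num end bool num $  expand F → num end K
  3  $ num K end num  num end bool num $  match num
  4  $ num K end      end bool num $      match end
  5  $ num K          bool num $          expand K → S bool
  6  $ num bool S     bool num $          expand S → epsilon
Stack after step 6: $ num bool (top = bool).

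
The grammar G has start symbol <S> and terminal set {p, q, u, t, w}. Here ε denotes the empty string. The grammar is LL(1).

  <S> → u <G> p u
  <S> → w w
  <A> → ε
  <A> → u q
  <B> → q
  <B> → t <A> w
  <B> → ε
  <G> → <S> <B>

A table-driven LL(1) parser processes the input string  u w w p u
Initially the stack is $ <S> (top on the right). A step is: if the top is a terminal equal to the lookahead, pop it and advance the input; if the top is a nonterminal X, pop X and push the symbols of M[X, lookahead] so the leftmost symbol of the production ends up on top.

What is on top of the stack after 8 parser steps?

u

step 1: stack=$ <S>  input=u w w p u $  — expand <S> → u <G> p u
step 2: stack=$ u p <G> u  input=u w w p u $  — match u
step 3: stack=$ u p <G>  input=w w p u $  — expand <G> → <S> <B>
step 4: stack=$ u p <B> <S>  input=w w p u $  — expand <S> → w w
step 5: stack=$ u p <B> w w  input=w w p u $  — match w
step 6: stack=$ u p <B> w  input=w p u $  — match w
step 7: stack=$ u p <B>  input=p u $  — expand <B> → ε
step 8: stack=$ u p  input=p u $  — match p
Stack after step 8: $ u (top = u).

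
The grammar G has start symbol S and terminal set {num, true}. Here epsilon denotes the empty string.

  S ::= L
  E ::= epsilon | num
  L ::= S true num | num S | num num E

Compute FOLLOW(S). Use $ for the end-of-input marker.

FIRST(E) = {epsilon, num}
FIRST(S) = {num}  (via L)
FIRST(L) = {num}  (via S true num)
FOLLOW(S) includes $ since S is the start symbol.
FOLLOW(S): in L::=S true num, S is followed by true num with FIRST {true}; in L::=num S, the suffix after S is empty, so FOLLOW(S) ⊇ FOLLOW(L) = {$, true}. Thus FOLLOW(S) = {$, true}.
FOLLOW(L): in S::=L, the suffix after L is empty, so FOLLOW(L) ⊇ FOLLOW(S) = {$, true}. Thus FOLLOW(L) = {$, true}.
FOLLOW(E): in L::=num num E, the suffix after E is empty, so FOLLOW(E) ⊇ FOLLOW(L) = {$, true}. Thus FOLLOW(E) = {$, true}.

{$, true}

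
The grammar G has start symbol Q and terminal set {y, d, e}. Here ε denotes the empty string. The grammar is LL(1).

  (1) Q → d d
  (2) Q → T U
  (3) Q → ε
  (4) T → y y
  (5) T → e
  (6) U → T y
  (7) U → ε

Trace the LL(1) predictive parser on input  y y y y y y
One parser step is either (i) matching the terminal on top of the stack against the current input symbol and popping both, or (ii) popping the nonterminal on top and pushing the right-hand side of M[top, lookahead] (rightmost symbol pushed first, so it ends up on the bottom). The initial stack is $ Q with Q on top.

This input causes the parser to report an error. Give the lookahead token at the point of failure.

      Stack    Input          Action
   1  $ Q      y y y y y y $  expand Q → T U
   2  $ U T    y y y y y y $  expand T → y y
   3  $ U y y  y y y y y y $  match y
   4  $ U y    y y y y y $    match y
   5  $ U      y y y y $      expand U → T y
   6  $ y T    y y y y $      expand T → y y
   7  $ y y y  y y y y $      match y
   8  $ y y    y y y $        match y
   9  $ y      y y $          match y
  10  $        y $            error: stack empty but input remains

y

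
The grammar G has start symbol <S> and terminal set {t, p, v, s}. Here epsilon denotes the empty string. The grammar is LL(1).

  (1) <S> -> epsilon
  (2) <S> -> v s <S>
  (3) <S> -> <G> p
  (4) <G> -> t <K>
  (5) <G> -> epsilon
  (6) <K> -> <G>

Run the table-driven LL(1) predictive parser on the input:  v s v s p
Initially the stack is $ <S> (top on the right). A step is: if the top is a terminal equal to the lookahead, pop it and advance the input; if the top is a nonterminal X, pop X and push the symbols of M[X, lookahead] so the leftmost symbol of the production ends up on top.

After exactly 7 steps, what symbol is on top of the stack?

<G>

     Stack      Input        Action
  1  $ <S>      v s v s p $  expand <S> -> v s <S>
  2  $ <S> s v  v s v s p $  match v
  3  $ <S> s    s v s p $    match s
  4  $ <S>      v s p $      expand <S> -> v s <S>
  5  $ <S> s v  v s p $      match v
  6  $ <S> s    s p $        match s
  7  $ <S>      p $          expand <S> -> <G> p
Stack after step 7: $ p <G> (top = <G>).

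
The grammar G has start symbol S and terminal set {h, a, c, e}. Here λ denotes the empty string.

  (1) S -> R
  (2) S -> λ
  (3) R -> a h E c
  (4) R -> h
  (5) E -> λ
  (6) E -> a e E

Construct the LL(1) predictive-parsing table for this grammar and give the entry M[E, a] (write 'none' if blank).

E -> a e E

FIRST(R) = {a, h}
FIRST(E) = {λ, a}
FIRST(S) = {λ, a, h}  (via R)
FOLLOW(S) includes $ since S is the start symbol.
FOLLOW(E): in R->a h E c, E is followed by c with FIRST {c}; in E->a e E, the suffix after E is empty (adds nothing new). Thus FOLLOW(E) = {c}.
For E -> λ: FIRST(λ) = {λ}, so it goes in M[E, t] for t ∈ {}; since λ ∈ FIRST, also for every t ∈ FOLLOW(E) = {c}.
For E -> a e E: FIRST(a e E) = {a}, so it goes in M[E, t] for t ∈ {a}.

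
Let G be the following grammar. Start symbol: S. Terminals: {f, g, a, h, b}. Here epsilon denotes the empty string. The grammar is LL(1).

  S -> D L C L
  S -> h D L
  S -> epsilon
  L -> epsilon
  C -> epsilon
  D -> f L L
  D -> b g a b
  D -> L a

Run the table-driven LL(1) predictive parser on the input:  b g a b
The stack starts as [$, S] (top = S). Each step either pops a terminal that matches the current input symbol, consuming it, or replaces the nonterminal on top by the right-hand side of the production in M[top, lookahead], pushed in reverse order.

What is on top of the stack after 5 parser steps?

     Stack            Input      Action
  1  $ S              b g a b $  expand S -> D L C L
  2  $ L C L D        b g a b $  expand D -> b g a b
  3  $ L C L b a g b  b g a b $  match b
  4  $ L C L b a g    g a b $    match g
  5  $ L C L b a      a b $      match a
Stack after step 5: $ L C L b (top = b).

b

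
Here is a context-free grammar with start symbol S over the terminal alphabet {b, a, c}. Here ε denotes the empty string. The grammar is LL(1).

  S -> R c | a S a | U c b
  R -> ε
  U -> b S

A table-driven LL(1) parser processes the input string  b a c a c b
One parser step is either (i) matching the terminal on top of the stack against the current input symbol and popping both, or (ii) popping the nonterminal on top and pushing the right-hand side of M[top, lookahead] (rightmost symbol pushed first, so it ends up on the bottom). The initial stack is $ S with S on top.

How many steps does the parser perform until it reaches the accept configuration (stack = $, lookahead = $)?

step 1: stack=$ S  input=b a c a c b $  — expand S -> U c b
step 2: stack=$ b c U  input=b a c a c b $  — expand U -> b S
step 3: stack=$ b c S b  input=b a c a c b $  — match b
step 4: stack=$ b c S  input=a c a c b $  — expand S -> a S a
step 5: stack=$ b c a S a  input=a c a c b $  — match a
step 6: stack=$ b c a S  input=c a c b $  — expand S -> R c
step 7: stack=$ b c a c R  input=c a c b $  — expand R -> ε
step 8: stack=$ b c a c  input=c a c b $  — match c
step 9: stack=$ b c a  input=a c b $  — match a
step 10: stack=$ b c  input=c b $  — match c
step 11: stack=$ b  input=b $  — match b
Accept reached after 11 steps.

11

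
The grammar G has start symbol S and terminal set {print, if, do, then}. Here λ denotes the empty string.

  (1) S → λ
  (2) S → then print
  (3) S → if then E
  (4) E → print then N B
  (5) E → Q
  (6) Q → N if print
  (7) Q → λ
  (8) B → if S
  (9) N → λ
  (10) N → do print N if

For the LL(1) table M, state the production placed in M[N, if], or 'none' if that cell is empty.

FIRST(S) = {λ, if, then}
FIRST(B) = {if}
FIRST(N) = {λ, do}
FIRST(Q) = {λ, do, if}  (via N if print)
FIRST(E) = {λ, do, if, print}  (via Q)
FOLLOW(S) includes $ since S is the start symbol.
FOLLOW(N): in E→print then N B, N is followed by B with FIRST {if}; in Q→N if print, N is followed by if print with FIRST {if}; in N→do print N if, N is followed by if with FIRST {if}. Thus FOLLOW(N) = {if}.
For N → λ: FIRST(λ) = {λ}, so it goes in M[N, t] for t ∈ {}; since λ ∈ FIRST, also for every t ∈ FOLLOW(N) = {if}.
For N → do print N if: FIRST(do print N if) = {do}, so it goes in M[N, t] for t ∈ {do}.

N → λ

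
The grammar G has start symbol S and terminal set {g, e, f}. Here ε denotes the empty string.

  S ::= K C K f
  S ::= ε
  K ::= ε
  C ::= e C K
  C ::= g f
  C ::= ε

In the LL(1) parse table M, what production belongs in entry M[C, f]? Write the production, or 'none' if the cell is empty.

C ::= ε

FIRST(K) = {ε}
FIRST(C) = {ε, e, g}
FIRST(S) = {ε, e, f, g}  (via K C K f)
FOLLOW(S) includes $ since S is the start symbol.
FOLLOW(C): in S::=K C K f, C is followed by K f with FIRST {f}; in C::=e C K, C is followed by K with FIRST {ε}; in C::=e C K, the suffix after C is nullable (adds nothing new). Thus FOLLOW(C) = {f}.
For C ::= e C K: FIRST(e C K) = {e}, so it goes in M[C, t] for t ∈ {e}.
For C ::= g f: FIRST(g f) = {g}, so it goes in M[C, t] for t ∈ {g}.
For C ::= ε: FIRST(ε) = {ε}, so it goes in M[C, t] for t ∈ {}; since ε ∈ FIRST, also for every t ∈ FOLLOW(C) = {f}.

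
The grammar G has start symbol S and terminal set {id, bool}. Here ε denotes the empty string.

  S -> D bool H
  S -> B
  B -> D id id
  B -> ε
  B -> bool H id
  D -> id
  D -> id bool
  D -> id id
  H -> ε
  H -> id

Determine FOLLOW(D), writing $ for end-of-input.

FIRST(D): from D->id we get {id}; from D->id bool we get {id}; from D->id id we get {id}. So FIRST(D) = {id}.
FIRST(H): from H->ε we get {ε}; from H->id we get {id}. So FIRST(H) = {ε, id}.
FIRST(B): from B->D id id we get {id}; from B->ε we get {ε}; from B->bool H id we get {bool}. So FIRST(B) = {ε, bool, id}.
FIRST(S): from S->D bool H we get {id}; from S->B we get {ε, bool, id}. So FIRST(S) = {ε, bool, id}.
FOLLOW(S) includes $ since S is the start symbol.
FOLLOW(S): S appears on no right-hand side. Thus FOLLOW(S) = {$}.
FOLLOW(B): in S->B, the suffix after B is empty, so FOLLOW(B) ⊇ FOLLOW(S) = {$}. Thus FOLLOW(B) = {$}.
FOLLOW(D): in S->D bool H, D is followed by bool H with FIRST {bool}; in B->D id id, D is followed by id id with FIRST {id}. Thus FOLLOW(D) = {bool, id}.
FOLLOW(H): in S->D bool H, the suffix after H is empty, so FOLLOW(H) ⊇ FOLLOW(S) = {$}; in B->bool H id, H is followed by id with FIRST {id}. Thus FOLLOW(H) = {$, id}.

{bool, id}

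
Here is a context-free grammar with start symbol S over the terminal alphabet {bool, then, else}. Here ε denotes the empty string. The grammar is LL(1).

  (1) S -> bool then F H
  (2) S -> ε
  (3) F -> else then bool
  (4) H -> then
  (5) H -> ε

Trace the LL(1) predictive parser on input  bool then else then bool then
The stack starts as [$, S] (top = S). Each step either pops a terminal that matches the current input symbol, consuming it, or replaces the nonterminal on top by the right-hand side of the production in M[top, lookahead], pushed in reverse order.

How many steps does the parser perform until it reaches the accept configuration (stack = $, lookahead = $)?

     Stack               Input                            Action
  1  $ S                 bool then else then bool then $  expand S -> bool then F H
  2  $ H F then bool     bool then else then bool then $  match bool
  3  $ H F then          then else then bool then $       match then
  4  $ H F               else then bool then $            expand F -> else then bool
  5  $ H bool then else  else then bool then $            match else
  6  $ H bool then       then bool then $                 match then
  7  $ H bool            bool then $                      match bool
  8  $ H                 then $                           expand H -> then
  9  $ then              then $                           match then
Accept reached after 9 steps.

9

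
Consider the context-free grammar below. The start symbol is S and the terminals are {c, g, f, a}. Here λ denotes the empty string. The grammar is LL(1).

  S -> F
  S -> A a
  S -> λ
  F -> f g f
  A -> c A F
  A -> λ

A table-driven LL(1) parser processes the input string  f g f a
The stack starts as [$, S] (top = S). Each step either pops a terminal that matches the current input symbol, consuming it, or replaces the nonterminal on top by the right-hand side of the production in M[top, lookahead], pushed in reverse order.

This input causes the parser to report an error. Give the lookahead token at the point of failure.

step 1: stack=$ S  input=f g f a $  — expand S -> F
step 2: stack=$ F  input=f g f a $  — expand F -> f g f
step 3: stack=$ f g f  input=f g f a $  — match f
step 4: stack=$ f g  input=g f a $  — match g
step 5: stack=$ f  input=f a $  — match f
step 6: stack=$  input=a $  — error: stack empty but input remains

a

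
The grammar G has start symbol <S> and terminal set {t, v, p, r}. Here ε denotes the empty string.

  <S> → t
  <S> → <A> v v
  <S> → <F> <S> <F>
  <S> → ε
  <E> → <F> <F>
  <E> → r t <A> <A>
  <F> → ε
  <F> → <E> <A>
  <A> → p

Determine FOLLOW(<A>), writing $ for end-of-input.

FIRST(<A>) = {p}
FIRST(<S>) = {ε, p, r, t}  (via <A> v v, <F> <S> <F>)
FIRST(<E>) = {ε, p, r}  (via <F> <F>)
FIRST(<F>) = {ε, p, r}  (via <E> <A>)
FOLLOW(<S>) includes $ since <S> is the start symbol.
FOLLOW(<S>): in <S>→<F> <S> <F>, <S> is followed by <F> with FIRST {ε, p, r}; in <S>→<F> <S> <F>, the suffix after <S> is nullable (adds nothing new). Thus FOLLOW(<S>) = {$, p, r}.
FOLLOW(<E>): in <F>→<E> <A>, <E> is followed by <A> with FIRST {p}. Thus FOLLOW(<E>) = {p}.
FOLLOW(<F>): in <S>→<F> <S> <F> (occurrence 1), <F> is followed by <S> <F> with FIRST {ε, p, r, t}; in <S>→<F> <S> <F> (occurrence 1), the suffix after <F> is nullable, so FOLLOW(<F>) ⊇ FOLLOW(<S>) = {$, p, r}; in <S>→<F> <S> <F> (occurrence 2), the suffix after <F> is empty, so FOLLOW(<F>) ⊇ FOLLOW(<S>) = {$, p, r}; in <E>→<F> <F> (occurrence 1), <F> is followed by <F> with FIRST {ε, p, r}; in <E>→<F> <F> (occurrence 1), the suffix after <F> is nullable, so FOLLOW(<F>) ⊇ FOLLOW(<E>) = {p}; in <E>→<F> <F> (occurrence 2), the suffix after <F> is empty, so FOLLOW(<F>) ⊇ FOLLOW(<E>) = {p}. Thus FOLLOW(<F>) = {$, p, r, t}.
FOLLOW(<A>): in <S>→<A> v v, <A> is followed by v v with FIRST {v}; in <E>→r t <A> <A> (occurrence 1), <A> is followed by <A> with FIRST {p}; in <E>→r t <A> <A> (occurrence 2), the suffix after <A> is empty, so FOLLOW(<A>) ⊇ FOLLOW(<E>) = {p}; in <F>→<E> <A>, the suffix after <A> is empty, so FOLLOW(<A>) ⊇ FOLLOW(<F>) = {$, p, r, t}. Thus FOLLOW(<A>) = {$, p, r, t, v}.

{$, p, r, t, v}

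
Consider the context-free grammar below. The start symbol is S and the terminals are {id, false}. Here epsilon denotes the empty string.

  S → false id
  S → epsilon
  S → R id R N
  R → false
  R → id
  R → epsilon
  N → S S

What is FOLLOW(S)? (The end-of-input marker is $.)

FIRST(R): from R→false we get {false}; from R→id we get {id}; from R→epsilon we get {epsilon}. So FIRST(R) = {epsilon, false, id}.
FIRST(S): from S→false id we get {false}; from S→epsilon we get {epsilon}; from S→R id R N we get {false, id}. So FIRST(S) = {epsilon, false, id}.
FIRST(N): from N→S S we get {epsilon, false, id}. So FIRST(N) = {epsilon, false, id}.
FOLLOW(S) includes $ since S is the start symbol.
FOLLOW(S): in N→S S (occurrence 1), S is followed by S with FIRST {epsilon, false, id}; in N→S S (occurrence 1), the suffix after S is nullable, so FOLLOW(S) ⊇ FOLLOW(N) = {$, false, id}; in N→S S (occurrence 2), the suffix after S is empty, so FOLLOW(S) ⊇ FOLLOW(N) = {$, false, id}. Thus FOLLOW(S) = {$, false, id}.
FOLLOW(R): in S→R id R N (occurrence 1), R is followed by id R N with FIRST {id}; in S→R id R N (occurrence 2), R is followed by N with FIRST {epsilon, false, id}; in S→R id R N (occurrence 2), the suffix after R is nullable, so FOLLOW(R) ⊇ FOLLOW(S) = {$, false, id}. Thus FOLLOW(R) = {$, false, id}.
FOLLOW(N): in S→R id R N, the suffix after N is empty, so FOLLOW(N) ⊇ FOLLOW(S) = {$, false, id}. Thus FOLLOW(N) = {$, false, id}.

{$, false, id}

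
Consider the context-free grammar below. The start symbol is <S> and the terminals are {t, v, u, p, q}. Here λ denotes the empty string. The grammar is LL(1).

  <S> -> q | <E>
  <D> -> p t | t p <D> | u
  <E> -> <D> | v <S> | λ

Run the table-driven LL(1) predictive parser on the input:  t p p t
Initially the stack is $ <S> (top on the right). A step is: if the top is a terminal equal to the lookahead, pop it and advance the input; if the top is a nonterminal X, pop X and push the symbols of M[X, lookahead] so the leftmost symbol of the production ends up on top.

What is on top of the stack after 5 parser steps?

<D>

     Stack      Input      Action
  1  $ <S>      t p p t $  expand <S> -> <E>
  2  $ <E>      t p p t $  expand <E> -> <D>
  3  $ <D>      t p p t $  expand <D> -> t p <D>
  4  $ <D> p t  t p p t $  match t
  5  $ <D> p    p p t $    match p
Stack after step 5: $ <D> (top = <D>).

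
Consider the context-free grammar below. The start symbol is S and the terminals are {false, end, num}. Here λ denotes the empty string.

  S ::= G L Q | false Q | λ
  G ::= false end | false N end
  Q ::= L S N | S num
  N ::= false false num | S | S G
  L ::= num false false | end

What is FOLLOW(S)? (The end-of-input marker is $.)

FIRST(G): from G::=false end we get {false}; from G::=false N end we get {false}. So FIRST(G) = {false}.
FIRST(L): from L::=num false false we get {num}; from L::=end we get {end}. So FIRST(L) = {end, num}.
FIRST(S): from S::=G L Q we get {false}; from S::=false Q we get {false}; from S::=λ we get {λ}. So FIRST(S) = {λ, false}.
FIRST(Q): from Q::=L S N we get {end, num}; from Q::=S num we get {false, num}. So FIRST(Q) = {end, false, num}.
FIRST(N): from N::=false false num we get {false}; from N::=S we get {λ, false}; from N::=S G we get {false}. So FIRST(N) = {λ, false}.
FOLLOW(S) includes $ since S is the start symbol.
FOLLOW(S): in Q::=L S N, S is followed by N with FIRST {λ, false}; in Q::=L S N, the suffix after S is nullable, so FOLLOW(S) ⊇ FOLLOW(Q) = {$, end, false, num}; in Q::=S num, S is followed by num with FIRST {num}; in N::=S, the suffix after S is empty, so FOLLOW(S) ⊇ FOLLOW(N) = {$, end, false, num}; in N::=S G, S is followed by G with FIRST {false}. Thus FOLLOW(S) = {$, end, false, num}.
FOLLOW(Q): in S::=G L Q, the suffix after Q is empty, so FOLLOW(Q) ⊇ FOLLOW(S) = {$, end, false, num}; in S::=false Q, the suffix after Q is empty, so FOLLOW(Q) ⊇ FOLLOW(S) = {$, end, false, num}. Thus FOLLOW(Q) = {$, end, false, num}.
FOLLOW(N): in G::=false N end, N is followed by end with FIRST {end}; in Q::=L S N, the suffix after N is empty, so FOLLOW(N) ⊇ FOLLOW(Q) = {$, end, false, num}. Thus FOLLOW(N) = {$, end, false, num}.
FOLLOW(G): in S::=G L Q, G is followed by L Q with FIRST {end, num}; in N::=S G, the suffix after G is empty, so FOLLOW(G) ⊇ FOLLOW(N) = {$, end, false, num}. Thus FOLLOW(G) = {$, end, false, num}.
FOLLOW(L): in S::=G L Q, L is followed by Q with FIRST {end, false, num}; in Q::=L S N, L is followed by S N with FIRST {λ, false}; in Q::=L S N, the suffix after L is nullable, so FOLLOW(L) ⊇ FOLLOW(Q) = {$, end, false, num}. Thus FOLLOW(L) = {$, end, false, num}.

{$, end, false, num}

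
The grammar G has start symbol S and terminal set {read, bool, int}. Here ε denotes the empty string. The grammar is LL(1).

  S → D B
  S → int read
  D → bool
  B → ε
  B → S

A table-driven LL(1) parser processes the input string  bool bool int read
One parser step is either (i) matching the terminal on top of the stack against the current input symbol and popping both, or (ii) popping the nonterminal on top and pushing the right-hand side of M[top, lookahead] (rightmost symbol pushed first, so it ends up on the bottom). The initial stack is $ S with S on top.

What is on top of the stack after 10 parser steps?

read

step 1: stack=$ S  input=bool bool int read $  — expand S → D B
step 2: stack=$ B D  input=bool bool int read $  — expand D → bool
step 3: stack=$ B bool  input=bool bool int read $  — match bool
step 4: stack=$ B  input=bool int read $  — expand B → S
step 5: stack=$ S  input=bool int read $  — expand S → D B
step 6: stack=$ B D  input=bool int read $  — expand D → bool
step 7: stack=$ B bool  input=bool int read $  — match bool
step 8: stack=$ B  input=int read $  — expand B → S
step 9: stack=$ S  input=int read $  — expand S → int read
step 10: stack=$ read int  input=int read $  — match int
Stack after step 10: $ read (top = read).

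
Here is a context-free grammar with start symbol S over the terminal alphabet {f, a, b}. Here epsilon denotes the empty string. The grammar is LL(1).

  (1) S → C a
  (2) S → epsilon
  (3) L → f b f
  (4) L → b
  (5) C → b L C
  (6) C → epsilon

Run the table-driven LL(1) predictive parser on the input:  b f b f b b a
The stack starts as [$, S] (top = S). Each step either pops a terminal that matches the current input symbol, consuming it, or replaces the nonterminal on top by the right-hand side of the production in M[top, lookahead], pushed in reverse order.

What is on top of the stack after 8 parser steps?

b

     Stack        Input            Action
  1  $ S          b f b f b b a $  expand S → C a
  2  $ a C        b f b f b b a $  expand C → b L C
  3  $ a C L b    b f b f b b a $  match b
  4  $ a C L      f b f b b a $    expand L → f b f
  5  $ a C f b f  f b f b b a $    match f
  6  $ a C f b    b f b b a $      match b
  7  $ a C f      f b b a $        match f
  8  $ a C        b b a $          expand C → b L C
Stack after step 8: $ a C L b (top = b).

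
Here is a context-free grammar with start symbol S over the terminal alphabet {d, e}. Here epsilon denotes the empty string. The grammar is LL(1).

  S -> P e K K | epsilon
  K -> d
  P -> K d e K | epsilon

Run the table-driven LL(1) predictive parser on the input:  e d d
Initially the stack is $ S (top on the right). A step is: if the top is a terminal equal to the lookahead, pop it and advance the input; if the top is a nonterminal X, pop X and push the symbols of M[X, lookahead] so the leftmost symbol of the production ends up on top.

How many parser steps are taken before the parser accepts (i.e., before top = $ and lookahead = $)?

     Stack      Input    Action
  1  $ S        e d d $  expand S -> P e K K
  2  $ K K e P  e d d $  expand P -> epsilon
  3  $ K K e    e d d $  match e
  4  $ K K      d d $    expand K -> d
  5  $ K d      d d $    match d
  6  $ K        d $      expand K -> d
  7  $ d        d $      match d
Accept reached after 7 steps.

7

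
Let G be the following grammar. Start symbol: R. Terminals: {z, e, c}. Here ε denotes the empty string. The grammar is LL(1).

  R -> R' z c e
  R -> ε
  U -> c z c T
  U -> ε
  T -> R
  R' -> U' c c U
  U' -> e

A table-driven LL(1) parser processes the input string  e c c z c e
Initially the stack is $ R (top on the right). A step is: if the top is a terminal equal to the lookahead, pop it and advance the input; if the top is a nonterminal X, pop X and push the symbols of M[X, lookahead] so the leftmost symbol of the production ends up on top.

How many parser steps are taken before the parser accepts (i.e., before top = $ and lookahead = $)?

10

step 1: stack=$ R  input=e c c z c e $  — expand R -> R' z c e
step 2: stack=$ e c z R'  input=e c c z c e $  — expand R' -> U' c c U
step 3: stack=$ e c z U c c U'  input=e c c z c e $  — expand U' -> e
step 4: stack=$ e c z U c c e  input=e c c z c e $  — match e
step 5: stack=$ e c z U c c  input=c c z c e $  — match c
step 6: stack=$ e c z U c  input=c z c e $  — match c
step 7: stack=$ e c z U  input=z c e $  — expand U -> ε
step 8: stack=$ e c z  input=z c e $  — match z
step 9: stack=$ e c  input=c e $  — match c
step 10: stack=$ e  input=e $  — match e
Accept reached after 10 steps.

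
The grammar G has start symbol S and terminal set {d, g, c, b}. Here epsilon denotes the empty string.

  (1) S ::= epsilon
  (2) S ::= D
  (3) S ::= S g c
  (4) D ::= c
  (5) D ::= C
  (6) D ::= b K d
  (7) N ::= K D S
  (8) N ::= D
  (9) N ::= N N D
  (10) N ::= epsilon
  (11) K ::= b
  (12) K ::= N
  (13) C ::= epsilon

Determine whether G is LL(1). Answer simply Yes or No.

FIRST(S) = {epsilon, b, c, g}
FIRST(D) = {epsilon, b, c}
FIRST(N) = {epsilon, b, c, g}
FIRST(K) = {epsilon, b, c, g}
FIRST(C) = {epsilon}
FOLLOW(S) = {$, b, c, d, g}
FOLLOW(D) = {$, b, c, d, g}
FOLLOW(N) = {b, c, d, g}
FOLLOW(K) = {b, c, d, g}
FOLLOW(C) = {$, b, c, d, g}
Cell M[D, b] receives both D ::= C and D ::= b K d — the grammar is not LL(1).

No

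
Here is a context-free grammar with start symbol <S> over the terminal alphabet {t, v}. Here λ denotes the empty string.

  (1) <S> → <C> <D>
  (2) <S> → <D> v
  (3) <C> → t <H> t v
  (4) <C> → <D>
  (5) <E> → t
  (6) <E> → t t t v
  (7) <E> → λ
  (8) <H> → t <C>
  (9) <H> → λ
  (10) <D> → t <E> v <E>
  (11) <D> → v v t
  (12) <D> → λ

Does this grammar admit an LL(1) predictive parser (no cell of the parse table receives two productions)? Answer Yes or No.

No

FIRST(<S>) = {λ, t, v}
FIRST(<C>) = {λ, t, v}
FIRST(<E>) = {λ, t}
FIRST(<H>) = {λ, t}
FIRST(<D>) = {λ, t, v}
FOLLOW(<S>) = {$}
FOLLOW(<C>) = {$, t, v}
FOLLOW(<E>) = {$, t, v}
FOLLOW(<H>) = {t}
FOLLOW(<D>) = {$, t, v}
Cell M[<C>, t] receives both <C> → t <H> t v and <C> → <D> — the grammar is not LL(1).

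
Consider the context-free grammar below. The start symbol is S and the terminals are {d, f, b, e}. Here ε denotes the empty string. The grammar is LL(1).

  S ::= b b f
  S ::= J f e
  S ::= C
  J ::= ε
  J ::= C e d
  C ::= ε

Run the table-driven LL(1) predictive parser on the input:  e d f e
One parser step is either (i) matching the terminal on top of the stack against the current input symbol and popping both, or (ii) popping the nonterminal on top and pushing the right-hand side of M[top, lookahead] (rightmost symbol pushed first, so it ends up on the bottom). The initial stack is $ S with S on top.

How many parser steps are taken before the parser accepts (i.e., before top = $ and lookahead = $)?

step 1: stack=$ S  input=e d f e $  — expand S ::= J f e
step 2: stack=$ e f J  input=e d f e $  — expand J ::= C e d
step 3: stack=$ e f d e C  input=e d f e $  — expand C ::= ε
step 4: stack=$ e f d e  input=e d f e $  — match e
step 5: stack=$ e f d  input=d f e $  — match d
step 6: stack=$ e f  input=f e $  — match f
step 7: stack=$ e  input=e $  — match e
Accept reached after 7 steps.

7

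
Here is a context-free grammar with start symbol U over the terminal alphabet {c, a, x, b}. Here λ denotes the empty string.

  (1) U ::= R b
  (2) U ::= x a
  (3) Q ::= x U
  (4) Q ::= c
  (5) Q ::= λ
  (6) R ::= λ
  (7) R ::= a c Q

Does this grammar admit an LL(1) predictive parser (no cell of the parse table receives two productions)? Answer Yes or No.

FIRST(U) = {a, b, x}
FIRST(Q) = {λ, c, x}
FIRST(R) = {λ, a}
FOLLOW(U) = {$, b}
FOLLOW(Q) = {b}
FOLLOW(R) = {b}
Each cell of M receives at most one production.

Yes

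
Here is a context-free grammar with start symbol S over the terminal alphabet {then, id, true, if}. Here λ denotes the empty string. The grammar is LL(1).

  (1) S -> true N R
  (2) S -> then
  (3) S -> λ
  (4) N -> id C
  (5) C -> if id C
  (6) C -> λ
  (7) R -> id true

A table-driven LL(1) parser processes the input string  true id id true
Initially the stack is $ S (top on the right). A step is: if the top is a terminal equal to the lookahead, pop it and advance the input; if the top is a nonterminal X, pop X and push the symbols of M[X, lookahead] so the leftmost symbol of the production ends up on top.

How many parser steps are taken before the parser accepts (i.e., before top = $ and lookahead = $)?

8

     Stack       Input              Action
  1  $ S         true id id true $  expand S -> true N R
  2  $ R N true  true id id true $  match true
  3  $ R N       id id true $       expand N -> id C
  4  $ R C id    id id true $       match id
  5  $ R C       id true $          expand C -> λ
  6  $ R         id true $          expand R -> id true
  7  $ true id   id true $          match id
  8  $ true      true $             match true
Accept reached after 8 steps.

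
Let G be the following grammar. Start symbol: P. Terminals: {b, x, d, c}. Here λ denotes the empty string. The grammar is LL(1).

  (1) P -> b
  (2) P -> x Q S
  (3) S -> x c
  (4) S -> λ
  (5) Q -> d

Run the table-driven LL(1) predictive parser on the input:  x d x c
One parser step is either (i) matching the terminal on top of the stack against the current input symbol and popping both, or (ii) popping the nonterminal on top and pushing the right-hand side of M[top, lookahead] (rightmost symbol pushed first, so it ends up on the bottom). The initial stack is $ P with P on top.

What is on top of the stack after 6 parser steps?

step 1: stack=$ P  input=x d x c $  — expand P -> x Q S
step 2: stack=$ S Q x  input=x d x c $  — match x
step 3: stack=$ S Q  input=d x c $  — expand Q -> d
step 4: stack=$ S d  input=d x c $  — match d
step 5: stack=$ S  input=x c $  — expand S -> x c
step 6: stack=$ c x  input=x c $  — match x
Stack after step 6: $ c (top = c).

c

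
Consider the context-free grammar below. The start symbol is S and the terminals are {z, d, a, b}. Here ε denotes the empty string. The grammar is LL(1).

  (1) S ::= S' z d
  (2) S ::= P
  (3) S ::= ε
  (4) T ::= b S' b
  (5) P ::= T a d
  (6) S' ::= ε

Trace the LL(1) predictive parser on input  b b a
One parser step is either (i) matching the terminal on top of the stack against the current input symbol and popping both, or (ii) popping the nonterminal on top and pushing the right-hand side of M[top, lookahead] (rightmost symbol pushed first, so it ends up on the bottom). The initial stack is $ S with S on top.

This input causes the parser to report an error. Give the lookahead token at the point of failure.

$

     Stack         Input    Action
  1  $ S           b b a $  expand S ::= P
  2  $ P           b b a $  expand P ::= T a d
  3  $ d a T       b b a $  expand T ::= b S' b
  4  $ d a b S' b  b b a $  match b
  5  $ d a b S'    b a $    expand S' ::= ε
  6  $ d a b       b a $    match b
  7  $ d a         a $      match a
  8  $ d           $        error: top is terminal d but lookahead is $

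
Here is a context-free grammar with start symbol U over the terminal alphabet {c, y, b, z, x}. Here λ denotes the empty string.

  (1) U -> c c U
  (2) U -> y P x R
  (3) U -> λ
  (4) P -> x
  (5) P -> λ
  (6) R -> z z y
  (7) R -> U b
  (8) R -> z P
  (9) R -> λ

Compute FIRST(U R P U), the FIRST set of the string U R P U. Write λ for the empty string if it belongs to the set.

{λ, b, c, x, y, z}

FIRST(U) = {λ, c, y}
FIRST(P) = {λ, x}
FIRST(R) = {λ, b, c, y, z}  (via U b)
FIRST(U R P U): take FIRST of each symbol in turn, carrying on past any symbol whose FIRST contains λ; result {λ, b, c, x, y, z}.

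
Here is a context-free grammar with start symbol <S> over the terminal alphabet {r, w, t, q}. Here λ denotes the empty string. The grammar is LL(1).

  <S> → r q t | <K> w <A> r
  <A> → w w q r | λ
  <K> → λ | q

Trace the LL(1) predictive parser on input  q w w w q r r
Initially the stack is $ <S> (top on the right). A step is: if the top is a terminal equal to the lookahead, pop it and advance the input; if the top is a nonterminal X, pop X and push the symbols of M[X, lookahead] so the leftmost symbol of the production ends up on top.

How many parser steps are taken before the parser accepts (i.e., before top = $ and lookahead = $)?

10

      Stack          Input            Action
   1  $ <S>          q w w w q r r $  expand <S> → <K> w <A> r
   2  $ r <A> w <K>  q w w w q r r $  expand <K> → q
   3  $ r <A> w q    q w w w q r r $  match q
   4  $ r <A> w      w w w q r r $    match w
   5  $ r <A>        w w q r r $      expand <A> → w w q r
   6  $ r r q w w    w w q r r $      match w
   7  $ r r q w      w q r r $        match w
   8  $ r r q        q r r $          match q
   9  $ r r          r r $            match r
  10  $ r            r $              match r
Accept reached after 10 steps.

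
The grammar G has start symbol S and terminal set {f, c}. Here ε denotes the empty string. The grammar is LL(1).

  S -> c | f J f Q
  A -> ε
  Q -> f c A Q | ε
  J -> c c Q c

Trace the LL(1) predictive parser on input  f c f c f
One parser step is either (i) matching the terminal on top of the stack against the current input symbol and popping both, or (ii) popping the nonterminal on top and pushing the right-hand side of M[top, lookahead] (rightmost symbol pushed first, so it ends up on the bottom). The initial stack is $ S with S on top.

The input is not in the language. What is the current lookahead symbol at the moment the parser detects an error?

step 1: stack=$ S  input=f c f c f $  — expand S -> f J f Q
step 2: stack=$ Q f J f  input=f c f c f $  — match f
step 3: stack=$ Q f J  input=c f c f $  — expand J -> c c Q c
step 4: stack=$ Q f c Q c c  input=c f c f $  — match c
step 5: stack=$ Q f c Q c  input=f c f $  — error: top is terminal c but lookahead is f

f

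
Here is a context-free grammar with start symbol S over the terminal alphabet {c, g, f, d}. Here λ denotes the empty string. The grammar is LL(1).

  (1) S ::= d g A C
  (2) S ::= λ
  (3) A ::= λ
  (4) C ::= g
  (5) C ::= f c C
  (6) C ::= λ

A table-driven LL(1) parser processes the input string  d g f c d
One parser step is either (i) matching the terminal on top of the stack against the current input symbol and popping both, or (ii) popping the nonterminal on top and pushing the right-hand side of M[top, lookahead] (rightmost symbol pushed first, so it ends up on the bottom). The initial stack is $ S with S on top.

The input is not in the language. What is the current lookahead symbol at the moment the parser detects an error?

d

     Stack      Input        Action
  1  $ S        d g f c d $  expand S ::= d g A C
  2  $ C A g d  d g f c d $  match d
  3  $ C A g    g f c d $    match g
  4  $ C A      f c d $      expand A ::= λ
  5  $ C        f c d $      expand C ::= f c C
  6  $ C c f    f c d $      match f
  7  $ C c      c d $        match c
  8  $ C        d $          error: M[C, d] is empty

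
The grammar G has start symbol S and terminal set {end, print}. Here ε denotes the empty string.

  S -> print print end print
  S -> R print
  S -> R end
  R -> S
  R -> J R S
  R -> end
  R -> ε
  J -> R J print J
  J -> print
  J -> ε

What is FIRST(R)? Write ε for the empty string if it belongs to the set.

{ε, end, print}

FIRST(S) = {end, print}  (via R print, R end)
FIRST(R) = {ε, end, print}  (via S, J R S)
FIRST(J) = {ε, end, print}  (via R J print J)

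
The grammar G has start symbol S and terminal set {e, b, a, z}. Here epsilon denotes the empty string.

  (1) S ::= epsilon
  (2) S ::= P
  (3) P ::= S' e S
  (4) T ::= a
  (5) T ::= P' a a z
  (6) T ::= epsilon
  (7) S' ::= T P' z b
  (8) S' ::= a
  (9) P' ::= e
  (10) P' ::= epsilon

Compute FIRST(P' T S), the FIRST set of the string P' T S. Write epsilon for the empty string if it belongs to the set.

{epsilon, a, e, z}

FIRST(P'): from P'::=e we get {e}; from P'::=epsilon we get {epsilon}. So FIRST(P') = {epsilon, e}.
FIRST(T): from T::=a we get {a}; from T::=P' a a z we get {a, e}; from T::=epsilon we get {epsilon}. So FIRST(T) = {epsilon, a, e}.
FIRST(S'): from S'::=T P' z b we get {a, e, z}; from S'::=a we get {a}. So FIRST(S') = {a, e, z}.
FIRST(P): from P::=S' e S we get {a, e, z}. So FIRST(P) = {a, e, z}.
FIRST(S): from S::=epsilon we get {epsilon}; from S::=P we get {a, e, z}. So FIRST(S) = {epsilon, a, e, z}.
FIRST(P' T S): take FIRST of each symbol in turn, carrying on past any symbol whose FIRST contains epsilon; result {epsilon, a, e, z}.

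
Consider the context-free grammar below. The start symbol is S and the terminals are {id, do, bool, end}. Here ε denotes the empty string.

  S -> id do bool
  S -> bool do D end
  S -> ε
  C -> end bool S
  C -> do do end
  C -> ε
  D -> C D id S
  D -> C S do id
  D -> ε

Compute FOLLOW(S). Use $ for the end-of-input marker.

FIRST(S): from S->id do bool we get {id}; from S->bool do D end we get {bool}; from S->ε we get {ε}. So FIRST(S) = {ε, bool, id}.
FIRST(C): from C->end bool S we get {end}; from C->do do end we get {do}; from C->ε we get {ε}. So FIRST(C) = {ε, do, end}.
FIRST(D): from D->C D id S we get {bool, do, end, id}; from D->C S do id we get {bool, do, end, id}; from D->ε we get {ε}. So FIRST(D) = {ε, bool, do, end, id}.
FOLLOW(S) includes $ since S is the start symbol.
FOLLOW(C): in D->C D id S, C is followed by D id S with FIRST {bool, do, end, id}; in D->C S do id, C is followed by S do id with FIRST {bool, do, id}. Thus FOLLOW(C) = {bool, do, end, id}.
FOLLOW(D): in S->bool do D end, D is followed by end with FIRST {end}; in D->C D id S, D is followed by id S with FIRST {id}. Thus FOLLOW(D) = {end, id}.
FOLLOW(S): in C->end bool S, the suffix after S is empty, so FOLLOW(S) ⊇ FOLLOW(C) = {bool, do, end, id}; in D->C D id S, the suffix after S is empty, so FOLLOW(S) ⊇ FOLLOW(D) = {end, id}; in D->C S do id, S is followed by do id with FIRST {do}. Thus FOLLOW(S) = {$, bool, do, end, id}.

{$, bool, do, end, id}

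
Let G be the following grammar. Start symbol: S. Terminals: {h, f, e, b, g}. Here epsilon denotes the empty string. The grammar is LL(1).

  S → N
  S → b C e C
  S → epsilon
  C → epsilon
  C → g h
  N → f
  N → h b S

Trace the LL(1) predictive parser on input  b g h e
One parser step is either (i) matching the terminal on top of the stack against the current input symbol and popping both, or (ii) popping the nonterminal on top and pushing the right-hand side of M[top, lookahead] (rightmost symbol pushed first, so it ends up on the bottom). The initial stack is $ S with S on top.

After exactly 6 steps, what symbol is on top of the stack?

C

step 1: stack=$ S  input=b g h e $  — expand S → b C e C
step 2: stack=$ C e C b  input=b g h e $  — match b
step 3: stack=$ C e C  input=g h e $  — expand C → g h
step 4: stack=$ C e h g  input=g h e $  — match g
step 5: stack=$ C e h  input=h e $  — match h
step 6: stack=$ C e  input=e $  — match e
Stack after step 6: $ C (top = C).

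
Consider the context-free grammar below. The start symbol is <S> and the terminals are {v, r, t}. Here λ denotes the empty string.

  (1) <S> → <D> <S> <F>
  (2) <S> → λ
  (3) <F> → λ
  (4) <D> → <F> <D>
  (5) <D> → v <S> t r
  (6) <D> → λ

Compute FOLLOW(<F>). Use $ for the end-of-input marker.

{$, t, v}

FIRST(<F>): from <F>→λ we get {λ}. So FIRST(<F>) = {λ}.
FIRST(<D>): from <D>→<F> <D> we get {λ, v}; from <D>→v <S> t r we get {v}; from <D>→λ we get {λ}. So FIRST(<D>) = {λ, v}.
FIRST(<S>): from <S>→<D> <S> <F> we get {λ, v}; from <S>→λ we get {λ}. So FIRST(<S>) = {λ, v}.
FOLLOW(<S>) includes $ since <S> is the start symbol.
FOLLOW(<S>): in <S>→<D> <S> <F>, <S> is followed by <F> with FIRST {λ}; in <S>→<D> <S> <F>, the suffix after <S> is nullable (adds nothing new); in <D>→v <S> t r, <S> is followed by t r with FIRST {t}. Thus FOLLOW(<S>) = {$, t}.
FOLLOW(<D>): in <S>→<D> <S> <F>, <D> is followed by <S> <F> with FIRST {λ, v}; in <S>→<D> <S> <F>, the suffix after <D> is nullable, so FOLLOW(<D>) ⊇ FOLLOW(<S>) = {$, t}; in <D>→<F> <D>, the suffix after <D> is empty (adds nothing new). Thus FOLLOW(<D>) = {$, t, v}.
FOLLOW(<F>): in <S>→<D> <S> <F>, the suffix after <F> is empty, so FOLLOW(<F>) ⊇ FOLLOW(<S>) = {$, t}; in <D>→<F> <D>, <F> is followed by <D> with FIRST {λ, v}; in <D>→<F> <D>, the suffix after <F> is nullable, so FOLLOW(<F>) ⊇ FOLLOW(<D>) = {$, t, v}. Thus FOLLOW(<F>) = {$, t, v}.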